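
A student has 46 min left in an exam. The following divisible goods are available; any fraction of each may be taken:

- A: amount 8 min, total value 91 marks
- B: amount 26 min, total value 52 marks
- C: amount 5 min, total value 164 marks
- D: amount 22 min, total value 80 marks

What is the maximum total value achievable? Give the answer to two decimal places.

Take in order of value per unit:
- C (164/5 per unit): all 5 → value 164, running total 164.00
- A (91/8 per unit): all 8 → value 91, running total 255.00
- D (80/22 per unit): all 22 → value 80, running total 335.00
- B (52/26 per unit): 11 of 26 → value 11×52/26 = 22.0000, running total 357.00
Total 357.00.

357.00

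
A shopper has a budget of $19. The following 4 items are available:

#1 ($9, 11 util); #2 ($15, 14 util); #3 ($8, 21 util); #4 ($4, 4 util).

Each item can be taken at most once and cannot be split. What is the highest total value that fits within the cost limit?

32 util

Check high-value combinations within $19:
- #1+#3: cost 9+8=17, value 11+21=32
- #3+#4: cost 8+4=12, value 21+4=25
- #3: cost 8, value 21
- #2+#4: cost 15+4=19, value 14+4=18
- #1+#4: cost 9+4=13, value 11+4=15
Best: 32 util.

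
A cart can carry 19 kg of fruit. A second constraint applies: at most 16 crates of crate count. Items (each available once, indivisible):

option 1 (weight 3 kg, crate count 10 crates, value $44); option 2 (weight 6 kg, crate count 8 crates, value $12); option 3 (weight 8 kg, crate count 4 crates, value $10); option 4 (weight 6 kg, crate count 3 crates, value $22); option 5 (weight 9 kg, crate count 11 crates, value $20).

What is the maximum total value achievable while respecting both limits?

Feasible sets respecting both limits:
- option 1+option 4: weight 9, crate count 13, value 66
- option 1+option 3: weight 11, crate count 14, value 54
- option 1: weight 3, crate count 10, value 44
Best: $66.

$66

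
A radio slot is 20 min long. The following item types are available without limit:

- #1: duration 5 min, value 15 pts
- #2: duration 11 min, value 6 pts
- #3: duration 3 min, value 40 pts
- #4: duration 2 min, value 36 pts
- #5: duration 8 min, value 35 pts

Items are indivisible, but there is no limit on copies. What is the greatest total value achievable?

360 pts

Best value-per-unit is #4 at 36/2, and filling with it alone uses duration 10×2=20. No mix of the others beats 10×36 = 360.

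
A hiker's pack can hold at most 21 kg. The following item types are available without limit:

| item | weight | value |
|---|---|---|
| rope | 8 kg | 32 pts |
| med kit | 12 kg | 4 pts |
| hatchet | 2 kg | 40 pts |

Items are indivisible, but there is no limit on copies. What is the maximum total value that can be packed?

Best value-per-unit is hatchet at 40/2, and filling with it alone uses weight 10×2=20. No mix of the others beats 10×40 = 400.

400 pts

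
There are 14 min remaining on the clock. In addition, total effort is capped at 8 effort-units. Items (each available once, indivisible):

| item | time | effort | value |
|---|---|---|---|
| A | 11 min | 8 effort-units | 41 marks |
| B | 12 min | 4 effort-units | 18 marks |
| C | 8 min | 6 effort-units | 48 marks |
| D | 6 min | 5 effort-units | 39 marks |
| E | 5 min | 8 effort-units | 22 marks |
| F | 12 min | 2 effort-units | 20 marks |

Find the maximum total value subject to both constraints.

Feasible sets respecting both limits:
- C: time 8, effort 6, value 48
- A: time 11, effort 8, value 41
- D: time 6, effort 5, value 39
Best: 48 marks.

48 marks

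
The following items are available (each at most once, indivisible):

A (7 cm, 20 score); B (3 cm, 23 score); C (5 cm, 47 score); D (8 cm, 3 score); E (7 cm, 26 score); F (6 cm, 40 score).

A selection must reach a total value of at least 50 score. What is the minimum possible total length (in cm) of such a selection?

Subsets with value ≥ 50, sorted by total length:
- B+C: length 8, value 70
- B+F: length 9, value 63
- C+F: length 11, value 87
Minimum length: 8 cm.

8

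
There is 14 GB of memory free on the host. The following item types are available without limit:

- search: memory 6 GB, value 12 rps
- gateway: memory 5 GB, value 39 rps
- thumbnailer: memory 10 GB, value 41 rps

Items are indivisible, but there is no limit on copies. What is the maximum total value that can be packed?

Best value-per-unit is gateway at 39/5, and filling with it alone uses memory 2×5=10. No mix of the others beats 2×39 = 78.

78 rps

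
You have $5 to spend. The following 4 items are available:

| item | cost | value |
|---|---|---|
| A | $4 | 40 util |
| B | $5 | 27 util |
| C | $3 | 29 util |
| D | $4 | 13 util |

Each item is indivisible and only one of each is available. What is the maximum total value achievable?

40 util

Check high-value combinations within $5:
- A: cost 4, value 40
- C: cost 3, value 29
- B: cost 5, value 27
- D: cost 4, value 13
Best: 40 util.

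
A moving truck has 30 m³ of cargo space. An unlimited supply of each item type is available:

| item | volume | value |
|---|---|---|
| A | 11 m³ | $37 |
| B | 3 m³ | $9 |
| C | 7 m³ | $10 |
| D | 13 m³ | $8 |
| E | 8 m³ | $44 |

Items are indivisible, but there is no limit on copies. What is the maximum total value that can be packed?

Best value-per-unit is E at 44/8; filling with it alone gives 3×44 = 132.
Optimal mix: 2×B + 3×E → volume 30, value 150.

$150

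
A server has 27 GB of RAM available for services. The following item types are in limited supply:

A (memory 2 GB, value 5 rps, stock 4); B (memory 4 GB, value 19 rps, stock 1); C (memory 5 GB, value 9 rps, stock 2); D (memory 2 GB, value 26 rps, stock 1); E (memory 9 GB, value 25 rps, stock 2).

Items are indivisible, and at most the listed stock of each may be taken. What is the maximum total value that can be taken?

100 rps

Best selections within memory 27 and stock limits:
- 1×A + 1×B + 1×D + 2×E: memory 26, value 100
- 1×B + 1×D + 2×E: memory 24, value 95
- 3×A + 1×B + 1×C + 1×D + 1×E: memory 26, value 94
- 1×A + 1×B + 2×C + 1×D + 1×E: memory 27, value 93
Best: 100 rps.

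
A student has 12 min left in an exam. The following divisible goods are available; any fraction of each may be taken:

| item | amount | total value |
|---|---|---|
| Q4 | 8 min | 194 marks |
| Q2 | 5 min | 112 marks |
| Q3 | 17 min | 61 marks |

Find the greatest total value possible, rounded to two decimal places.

283.60

Take in order of value per unit:
- Q4 (194/8 per unit): all 8 → value 194, running total 194.00
- Q2 (112/5 per unit): 4 of 5 → value 4×112/5 = 89.6000, running total 283.60
Total 283.60.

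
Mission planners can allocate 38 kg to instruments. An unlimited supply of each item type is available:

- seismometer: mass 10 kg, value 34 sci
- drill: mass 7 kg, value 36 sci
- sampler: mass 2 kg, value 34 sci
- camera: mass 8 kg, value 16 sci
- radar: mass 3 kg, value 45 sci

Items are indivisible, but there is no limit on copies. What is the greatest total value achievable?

Best value-per-unit is sampler at 34/2, and filling with it alone uses mass 19×2=38. No mix of the others beats 19×34 = 646.

646 sci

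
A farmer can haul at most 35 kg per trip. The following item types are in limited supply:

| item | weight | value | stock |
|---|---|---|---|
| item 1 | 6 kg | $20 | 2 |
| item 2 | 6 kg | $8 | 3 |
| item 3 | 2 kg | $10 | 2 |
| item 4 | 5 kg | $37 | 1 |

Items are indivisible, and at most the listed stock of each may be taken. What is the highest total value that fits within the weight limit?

$113

Top feasible selections:
- 2×item 1 + 2×item 2 + 2×item 3 + 1×item 4: weight 33, value 113
- 2×item 1 + 1×item 2 + 2×item 3 + 1×item 4: weight 27, value 105
- 2×item 1 + 2×item 2 + 1×item 3 + 1×item 4: weight 31, value 103
Best: $113.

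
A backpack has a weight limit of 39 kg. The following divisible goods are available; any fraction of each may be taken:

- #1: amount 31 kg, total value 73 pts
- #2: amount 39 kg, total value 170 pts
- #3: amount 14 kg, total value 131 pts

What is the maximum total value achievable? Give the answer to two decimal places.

Take in order of value per unit:
- #3 (131/14 per unit): all 14 → value 131, running total 131.00
- #2 (170/39 per unit): 25 of 39 → value 25×170/39 = 108.9744, running total 239.97
Total 239.97.

239.97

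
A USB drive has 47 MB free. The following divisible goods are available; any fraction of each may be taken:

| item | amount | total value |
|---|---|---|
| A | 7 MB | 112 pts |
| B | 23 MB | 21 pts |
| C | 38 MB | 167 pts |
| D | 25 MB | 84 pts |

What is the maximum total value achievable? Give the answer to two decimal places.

Take in order of value per unit:
- A (112/7 per unit): all 7 → value 112, running total 112.00
- C (167/38 per unit): all 38 → value 167, running total 279.00
- D (84/25 per unit): 2 of 25 → value 2×84/25 = 6.7200, running total 285.72
Total 285.72.

285.72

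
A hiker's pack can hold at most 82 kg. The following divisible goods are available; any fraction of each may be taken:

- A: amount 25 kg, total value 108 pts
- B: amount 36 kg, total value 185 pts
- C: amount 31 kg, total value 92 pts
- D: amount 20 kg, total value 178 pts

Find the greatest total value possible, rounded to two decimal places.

473.97

Take in order of value per unit:
- D (178/20 per unit): all 20 → value 178, running total 178.00
- B (185/36 per unit): all 36 → value 185, running total 363.00
- A (108/25 per unit): all 25 → value 108, running total 471.00
- C (92/31 per unit): 1 of 31 → value 1×92/31 = 2.9677, running total 473.97
Total 473.97.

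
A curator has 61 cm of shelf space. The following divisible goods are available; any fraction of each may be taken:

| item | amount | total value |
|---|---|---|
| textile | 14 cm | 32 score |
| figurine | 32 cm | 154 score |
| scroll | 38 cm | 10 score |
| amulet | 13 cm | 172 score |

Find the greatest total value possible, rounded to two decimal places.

Take in order of value per unit:
- amulet (172/13 per unit): all 13 → value 172, running total 172.00
- figurine (154/32 per unit): all 32 → value 154, running total 326.00
- textile (32/14 per unit): all 14 → value 32, running total 358.00
- scroll (10/38 per unit): 2 of 38 → value 2×10/38 = 0.5263, running total 358.53
Total 358.53.

358.53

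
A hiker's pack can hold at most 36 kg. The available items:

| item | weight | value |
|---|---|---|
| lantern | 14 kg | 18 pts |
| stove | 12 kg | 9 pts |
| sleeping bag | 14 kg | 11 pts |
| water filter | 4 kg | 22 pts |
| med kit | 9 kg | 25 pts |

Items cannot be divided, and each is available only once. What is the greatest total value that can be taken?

65 pts

Check high-value combinations within 36 kg:
- lantern+water filter+med kit: weight 14+4+9=27, value 18+22+25=65
- sleeping bag+water filter+med kit: weight 14+4+9=27, value 11+22+25=58
- stove+water filter+med kit: weight 12+4+9=25, value 9+22+25=56
- lantern+stove+med kit: weight 14+12+9=35, value 18+9+25=52
Best: 65 pts.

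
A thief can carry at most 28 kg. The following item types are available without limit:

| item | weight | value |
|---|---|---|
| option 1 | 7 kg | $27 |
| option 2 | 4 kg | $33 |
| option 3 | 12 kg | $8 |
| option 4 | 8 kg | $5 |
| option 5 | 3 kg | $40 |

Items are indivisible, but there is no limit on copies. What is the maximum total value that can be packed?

$360

Best value-per-unit is option 5 at 40/3, and filling with it alone uses weight 9×3=27. No mix of the others beats 9×40 = 360.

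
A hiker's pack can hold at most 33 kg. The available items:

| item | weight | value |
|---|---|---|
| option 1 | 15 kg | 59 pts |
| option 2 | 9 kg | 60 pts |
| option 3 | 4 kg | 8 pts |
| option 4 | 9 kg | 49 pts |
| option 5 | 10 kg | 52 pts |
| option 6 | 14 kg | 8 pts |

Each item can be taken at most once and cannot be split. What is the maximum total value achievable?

169 pts

Check high-value combinations within 33 kg:
- option 2+option 3+option 4+option 5: weight 9+4+9+10=32, value 60+8+49+52=169
- option 1+option 2+option 4: weight 15+9+9=33, value 59+60+49=168
- option 2+option 4+option 5: weight 9+9+10=28, value 60+49+52=161
Best: 169 pts.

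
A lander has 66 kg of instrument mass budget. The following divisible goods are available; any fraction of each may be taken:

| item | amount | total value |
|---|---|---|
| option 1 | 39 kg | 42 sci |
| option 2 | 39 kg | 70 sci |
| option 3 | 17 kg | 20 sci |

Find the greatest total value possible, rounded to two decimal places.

Take in order of value per unit:
- option 2 (70/39 per unit): all 39 → value 70, running total 70.00
- option 3 (20/17 per unit): all 17 → value 20, running total 90.00
- option 1 (42/39 per unit): 10 of 39 → value 10×42/39 = 10.7692, running total 100.77
Total 100.77.

100.77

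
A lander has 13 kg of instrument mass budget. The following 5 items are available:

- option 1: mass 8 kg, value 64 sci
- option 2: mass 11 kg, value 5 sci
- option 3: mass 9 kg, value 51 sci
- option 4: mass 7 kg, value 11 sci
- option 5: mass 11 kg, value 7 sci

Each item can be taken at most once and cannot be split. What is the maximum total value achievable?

64 sci

This is a 0/1 knapsack; check combinations near the capacity.
- option 1: mass 8, value 64
- option 3: mass 9, value 51
- option 4: mass 7, value 11
- option 5: mass 11, value 7
Best: 64 sci.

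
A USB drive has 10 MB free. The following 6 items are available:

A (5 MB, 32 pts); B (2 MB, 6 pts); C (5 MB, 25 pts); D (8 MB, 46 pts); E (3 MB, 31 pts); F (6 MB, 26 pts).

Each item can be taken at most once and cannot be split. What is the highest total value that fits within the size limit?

69 pts

Check high-value combinations within 10 MB:
- A+B+E: size 5+2+3=10, value 32+6+31=69
- A+E: size 5+3=8, value 32+31=63
- B+C+E: size 2+5+3=10, value 6+25+31=62
- E+F: size 3+6=9, value 31+26=57
Best: 69 pts.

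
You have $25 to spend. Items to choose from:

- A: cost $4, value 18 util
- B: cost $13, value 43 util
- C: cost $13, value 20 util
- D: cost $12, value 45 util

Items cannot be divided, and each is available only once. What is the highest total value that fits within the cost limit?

Check high-value combinations within $25:
- B+D: cost 13+12=25, value 43+45=88
- C+D: cost 13+12=25, value 20+45=65
- A+D: cost 4+12=16, value 18+45=63
Best: 88 util.

88 util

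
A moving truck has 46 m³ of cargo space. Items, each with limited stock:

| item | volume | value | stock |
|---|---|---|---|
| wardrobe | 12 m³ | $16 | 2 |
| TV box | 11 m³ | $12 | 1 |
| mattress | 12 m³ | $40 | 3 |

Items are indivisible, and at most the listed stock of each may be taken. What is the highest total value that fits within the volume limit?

$120

Best selections within volume 46 and stock limits:
- 3×mattress: volume 36, value 120
- 1×wardrobe + 2×mattress: volume 36, value 96
Best: $120.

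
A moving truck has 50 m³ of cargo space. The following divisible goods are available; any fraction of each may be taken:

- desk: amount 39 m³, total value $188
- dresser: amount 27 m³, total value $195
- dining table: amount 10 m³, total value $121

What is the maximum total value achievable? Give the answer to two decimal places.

378.67

Take in order of value per unit:
- dining table (121/10 per unit): all 10 → value 121, running total 121.00
- dresser (195/27 per unit): all 27 → value 195, running total 316.00
- desk (188/39 per unit): 13 of 39 → value 13×188/39 = 62.6667, running total 378.67
Total 378.67.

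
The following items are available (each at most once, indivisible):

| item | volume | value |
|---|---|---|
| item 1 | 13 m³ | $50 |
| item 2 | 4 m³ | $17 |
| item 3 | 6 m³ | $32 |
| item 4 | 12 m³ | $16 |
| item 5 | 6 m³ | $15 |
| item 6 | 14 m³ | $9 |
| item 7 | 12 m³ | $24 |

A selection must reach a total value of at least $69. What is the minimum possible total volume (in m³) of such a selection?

19

Subsets with value ≥ 69, sorted by total volume:
- item 1+item 3: volume 19, value 82
- item 2+item 3+item 7: volume 22, value 73
Minimum volume: 19 m³.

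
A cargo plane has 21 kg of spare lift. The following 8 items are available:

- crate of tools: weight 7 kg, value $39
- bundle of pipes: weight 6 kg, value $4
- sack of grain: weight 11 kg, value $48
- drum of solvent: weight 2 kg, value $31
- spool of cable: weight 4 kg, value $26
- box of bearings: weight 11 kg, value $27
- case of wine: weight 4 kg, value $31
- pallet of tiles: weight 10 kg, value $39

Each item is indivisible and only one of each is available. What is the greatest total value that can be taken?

$136

Check high-value combinations within 21 kg:
- sack of grain+drum of solvent+spool of cable+case of wine: weight 11+2+4+4=21, value 48+31+26+31=136
- crate of tools+drum of solvent+spool of cable+case of wine: weight 7+2+4+4=17, value 39+31+26+31=127
- drum of solvent+spool of cable+case of wine+pallet of tiles: weight 2+4+4+10=20, value 31+26+31+39=127
- crate of tools+sack of grain+drum of solvent: weight 7+11+2=20, value 39+48+31=118
Best: $136.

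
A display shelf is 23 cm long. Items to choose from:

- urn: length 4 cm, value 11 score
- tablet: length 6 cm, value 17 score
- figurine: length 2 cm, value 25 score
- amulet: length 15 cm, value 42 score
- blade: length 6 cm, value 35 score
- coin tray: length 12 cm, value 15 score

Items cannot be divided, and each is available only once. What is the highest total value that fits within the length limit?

102 score

Check high-value combinations within 23 cm:
- figurine+amulet+blade: length 2+15+6=23, value 25+42+35=102
- urn+tablet+figurine+blade: length 4+6+2+6=18, value 11+17+25+35=88
- tablet+figurine+amulet: length 6+2+15=23, value 17+25+42=84
- urn+figurine+amulet: length 4+2+15=21, value 11+25+42=78
- tablet+figurine+blade: length 6+2+6=14, value 17+25+35=77
Best: 102 score.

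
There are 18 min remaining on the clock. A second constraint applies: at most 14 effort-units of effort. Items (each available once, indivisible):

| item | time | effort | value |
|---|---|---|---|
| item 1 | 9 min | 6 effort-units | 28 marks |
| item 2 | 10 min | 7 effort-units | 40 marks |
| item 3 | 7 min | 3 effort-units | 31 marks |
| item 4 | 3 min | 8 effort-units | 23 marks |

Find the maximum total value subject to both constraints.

71 marks

Feasible sets respecting both limits:
- item 2+item 3: time 17, effort 10, value 71
- item 1+item 3: time 16, effort 9, value 59
- item 3+item 4: time 10, effort 11, value 54
- item 1+item 4: time 12, effort 14, value 51
Best: 71 marks.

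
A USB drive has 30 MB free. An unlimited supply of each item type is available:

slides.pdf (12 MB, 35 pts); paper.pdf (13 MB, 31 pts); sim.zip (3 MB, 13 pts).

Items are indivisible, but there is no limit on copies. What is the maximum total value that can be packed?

Best value-per-unit is sim.zip at 13/3, and filling with it alone uses size 10×3=30. No mix of the others beats 10×13 = 130.

130 pts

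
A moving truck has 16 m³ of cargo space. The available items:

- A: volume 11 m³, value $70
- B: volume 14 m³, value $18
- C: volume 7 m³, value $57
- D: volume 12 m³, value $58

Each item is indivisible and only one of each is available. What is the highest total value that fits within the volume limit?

$70

Check high-value combinations within 16 m³:
- A: volume 11, value 70
- D: volume 12, value 58
- C: volume 7, value 57
- B: volume 14, value 18
Best: $70.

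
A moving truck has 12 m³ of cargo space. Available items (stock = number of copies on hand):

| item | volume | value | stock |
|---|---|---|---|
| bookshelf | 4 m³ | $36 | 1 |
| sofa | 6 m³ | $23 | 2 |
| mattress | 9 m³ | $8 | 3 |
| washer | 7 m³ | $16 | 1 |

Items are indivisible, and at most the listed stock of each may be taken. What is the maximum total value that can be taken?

Best selections within volume 12 and stock limits:
- 1×bookshelf + 1×sofa: volume 10, value 59
- 1×bookshelf + 1×washer: volume 11, value 52
- 2×sofa: volume 12, value 46
- 1×bookshelf: volume 4, value 36
Best: $59.

$59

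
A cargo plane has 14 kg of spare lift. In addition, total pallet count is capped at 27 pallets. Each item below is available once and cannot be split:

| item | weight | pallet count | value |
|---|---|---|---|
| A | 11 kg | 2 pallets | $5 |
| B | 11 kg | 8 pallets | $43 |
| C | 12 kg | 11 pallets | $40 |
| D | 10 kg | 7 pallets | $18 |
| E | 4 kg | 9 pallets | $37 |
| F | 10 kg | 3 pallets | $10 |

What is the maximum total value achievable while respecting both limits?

$55

Feasible sets respecting both limits:
- D+E: weight 14, pallet count 16, value 55
- E+F: weight 14, pallet count 12, value 47
- B: weight 11, pallet count 8, value 43
- C: weight 12, pallet count 11, value 40
Best: $55.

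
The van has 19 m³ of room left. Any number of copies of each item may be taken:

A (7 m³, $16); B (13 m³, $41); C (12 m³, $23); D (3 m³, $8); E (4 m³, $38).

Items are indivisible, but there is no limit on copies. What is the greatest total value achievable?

$160

Best value-per-unit is E at 38/4; filling with it alone gives 4×38 = 152.
Optimal mix: 1×D + 4×E → volume 19, value 160.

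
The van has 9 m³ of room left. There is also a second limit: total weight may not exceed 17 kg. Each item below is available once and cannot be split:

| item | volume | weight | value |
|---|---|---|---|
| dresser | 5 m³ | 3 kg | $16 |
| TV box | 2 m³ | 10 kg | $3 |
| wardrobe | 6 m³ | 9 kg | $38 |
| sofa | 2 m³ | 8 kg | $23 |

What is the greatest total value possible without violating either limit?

$61

Feasible sets respecting both limits:
- wardrobe+sofa: volume 8, weight 17, value 61
- dresser+sofa: volume 7, weight 11, value 39
- wardrobe: volume 6, weight 9, value 38
Best: $61.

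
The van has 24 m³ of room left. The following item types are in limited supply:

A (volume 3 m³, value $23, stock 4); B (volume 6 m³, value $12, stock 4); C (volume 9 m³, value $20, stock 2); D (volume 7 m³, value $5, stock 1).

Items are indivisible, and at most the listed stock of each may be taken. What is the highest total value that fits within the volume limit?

Best selections within volume 24 and stock limits:
- 4×A + 2×B: volume 24, value 116
- 4×A + 1×C: volume 21, value 112
- 4×A + 1×B: volume 18, value 104
- 3×A + 1×B + 1×C: volume 24, value 101
Best: $116.

$116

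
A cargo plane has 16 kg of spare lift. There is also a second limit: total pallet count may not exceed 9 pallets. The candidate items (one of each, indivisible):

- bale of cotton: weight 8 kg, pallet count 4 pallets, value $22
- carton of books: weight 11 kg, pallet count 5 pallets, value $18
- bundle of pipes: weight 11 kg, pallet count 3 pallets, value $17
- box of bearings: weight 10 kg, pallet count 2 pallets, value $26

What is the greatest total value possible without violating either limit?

Feasible sets respecting both limits:
- box of bearings: weight 10, pallet count 2, value 26
- bale of cotton: weight 8, pallet count 4, value 22
- carton of books: weight 11, pallet count 5, value 18
- bundle of pipes: weight 11, pallet count 3, value 17
Best: $26.

$26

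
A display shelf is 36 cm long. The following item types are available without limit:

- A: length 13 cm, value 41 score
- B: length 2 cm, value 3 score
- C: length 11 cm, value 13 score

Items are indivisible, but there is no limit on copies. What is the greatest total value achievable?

97 score

Best value-per-unit is A at 41/13; filling with it alone gives 2×41 = 82.
Optimal mix: 2×A + 5×B → length 36, value 97.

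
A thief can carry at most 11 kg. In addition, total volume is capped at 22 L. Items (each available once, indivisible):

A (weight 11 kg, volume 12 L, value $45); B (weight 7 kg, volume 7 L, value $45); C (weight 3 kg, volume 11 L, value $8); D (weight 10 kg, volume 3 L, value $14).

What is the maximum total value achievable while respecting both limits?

$53

Feasible sets respecting both limits:
- B+C: weight 10, volume 18, value 53
- A: weight 11, volume 12, value 45
- B: weight 7, volume 7, value 45
- D: weight 10, volume 3, value 14
Best: $53.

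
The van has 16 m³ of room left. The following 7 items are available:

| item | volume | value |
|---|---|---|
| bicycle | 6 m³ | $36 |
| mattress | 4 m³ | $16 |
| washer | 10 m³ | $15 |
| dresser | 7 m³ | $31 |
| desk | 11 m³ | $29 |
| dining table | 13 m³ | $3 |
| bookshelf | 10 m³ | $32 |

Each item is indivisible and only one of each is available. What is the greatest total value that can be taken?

This is a 0/1 knapsack; check combinations near the capacity.
- bicycle+bookshelf: volume 6+10=16, value 36+32=68
- bicycle+dresser: volume 6+7=13, value 36+31=67
- bicycle+mattress: volume 6+4=10, value 36+16=52
- bicycle+washer: volume 6+10=16, value 36+15=51
Best: $68.

$68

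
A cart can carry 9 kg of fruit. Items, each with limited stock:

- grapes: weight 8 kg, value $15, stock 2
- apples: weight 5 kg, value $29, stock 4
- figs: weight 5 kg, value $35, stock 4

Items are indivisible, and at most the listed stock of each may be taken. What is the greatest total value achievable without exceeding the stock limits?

$35

Best selections within weight 9 and stock limits:
- 1×figs: weight 5, value 35
- 1×apples: weight 5, value 29
- 1×grapes: weight 8, value 15
Best: $35.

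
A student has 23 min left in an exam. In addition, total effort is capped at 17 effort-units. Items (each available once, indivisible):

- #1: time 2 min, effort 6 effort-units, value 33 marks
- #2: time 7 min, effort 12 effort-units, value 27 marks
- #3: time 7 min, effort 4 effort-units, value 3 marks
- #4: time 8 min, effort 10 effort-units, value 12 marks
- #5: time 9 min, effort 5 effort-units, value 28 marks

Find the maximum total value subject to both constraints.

Feasible sets respecting both limits:
- #1+#3+#5: time 18, effort 15, value 64
- #1+#5: time 11, effort 11, value 61
- #2+#5: time 16, effort 17, value 55
Best: 64 marks.

64 marks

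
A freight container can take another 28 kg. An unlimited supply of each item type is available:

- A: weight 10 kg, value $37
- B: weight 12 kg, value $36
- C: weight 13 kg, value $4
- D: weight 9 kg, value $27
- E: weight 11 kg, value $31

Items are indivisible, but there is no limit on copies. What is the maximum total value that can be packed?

Best value-per-unit is A at 37/10; filling with it alone gives 2×37 = 74.
Optimal mix: 1×A + 2×D → weight 28, value 91.

$91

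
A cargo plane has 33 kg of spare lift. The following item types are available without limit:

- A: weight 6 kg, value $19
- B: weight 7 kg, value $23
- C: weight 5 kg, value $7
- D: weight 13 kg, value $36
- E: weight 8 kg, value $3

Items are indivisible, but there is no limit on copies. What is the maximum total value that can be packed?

Best value-per-unit is B at 23/7; filling with it alone gives 4×23 = 92.
Optimal mix: 2×A + 3×B → weight 33, value 107.

$107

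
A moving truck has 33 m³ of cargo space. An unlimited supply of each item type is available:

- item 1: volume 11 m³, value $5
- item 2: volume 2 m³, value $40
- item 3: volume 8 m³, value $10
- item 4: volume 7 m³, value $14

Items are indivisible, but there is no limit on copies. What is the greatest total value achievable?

$640

Best value-per-unit is item 2 at 40/2, and filling with it alone uses volume 16×2=32. No mix of the others beats 16×40 = 640.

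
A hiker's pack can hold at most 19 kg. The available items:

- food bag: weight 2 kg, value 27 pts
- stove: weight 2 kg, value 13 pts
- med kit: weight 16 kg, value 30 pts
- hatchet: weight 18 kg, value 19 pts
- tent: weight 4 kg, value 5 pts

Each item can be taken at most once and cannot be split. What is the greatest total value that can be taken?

57 pts

Check high-value combinations within 19 kg:
- food bag+med kit: weight 2+16=18, value 27+30=57
- food bag+stove+tent: weight 2+2+4=8, value 27+13+5=45
- stove+med kit: weight 2+16=18, value 13+30=43
- food bag+stove: weight 2+2=4, value 27+13=40
Best: 57 pts.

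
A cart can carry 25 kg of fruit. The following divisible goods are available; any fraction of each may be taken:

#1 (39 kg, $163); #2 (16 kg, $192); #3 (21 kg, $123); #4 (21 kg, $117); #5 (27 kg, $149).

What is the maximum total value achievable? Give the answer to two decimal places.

244.71

Take in order of value per unit:
- #2 (192/16 per unit): all 16 → value 192, running total 192.00
- #3 (123/21 per unit): 9 of 21 → value 9×123/21 = 52.7143, running total 244.71
Total 244.71.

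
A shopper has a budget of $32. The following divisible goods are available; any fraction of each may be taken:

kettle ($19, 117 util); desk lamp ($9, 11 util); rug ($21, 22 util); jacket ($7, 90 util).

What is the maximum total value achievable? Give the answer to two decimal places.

Take in order of value per unit:
- jacket (90/7 per unit): all 7 → value 90, running total 90.00
- kettle (117/19 per unit): all 19 → value 117, running total 207.00
- desk lamp (11/9 per unit): 6 of 9 → value 6×11/9 = 7.3333, running total 214.33
Total 214.33.

214.33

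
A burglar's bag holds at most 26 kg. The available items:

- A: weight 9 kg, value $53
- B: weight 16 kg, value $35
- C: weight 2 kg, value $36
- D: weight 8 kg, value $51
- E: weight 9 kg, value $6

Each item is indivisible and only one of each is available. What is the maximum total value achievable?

This is a 0/1 knapsack; check combinations near the capacity.
- A+C+D: weight 9+2+8=19, value 53+36+51=140
- B+C+D: weight 16+2+8=26, value 35+36+51=122
- A+D+E: weight 9+8+9=26, value 53+51+6=110
- A+D: weight 9+8=17, value 53+51=104
- A+C+E: weight 9+2+9=20, value 53+36+6=95
Best: $140.

$140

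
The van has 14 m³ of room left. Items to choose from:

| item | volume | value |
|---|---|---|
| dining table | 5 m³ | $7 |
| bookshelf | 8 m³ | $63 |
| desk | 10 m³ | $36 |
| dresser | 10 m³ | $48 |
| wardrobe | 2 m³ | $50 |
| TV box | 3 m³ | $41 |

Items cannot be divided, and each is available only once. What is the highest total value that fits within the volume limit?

This is a 0/1 knapsack; check combinations near the capacity.
- bookshelf+wardrobe+TV box: volume 8+2+3=13, value 63+50+41=154
- bookshelf+wardrobe: volume 8+2=10, value 63+50=113
- bookshelf+TV box: volume 8+3=11, value 63+41=104
- dining table+wardrobe+TV box: volume 5+2+3=10, value 7+50+41=98
Best: $154.

$154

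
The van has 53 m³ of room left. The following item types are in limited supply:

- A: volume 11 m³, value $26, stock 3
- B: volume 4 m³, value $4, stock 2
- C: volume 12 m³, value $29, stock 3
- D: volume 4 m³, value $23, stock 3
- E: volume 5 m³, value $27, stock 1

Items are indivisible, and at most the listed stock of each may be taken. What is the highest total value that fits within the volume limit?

Top feasible selections:
- 3×C + 3×D + 1×E: volume 53, value 183
- 1×A + 2×C + 3×D + 1×E: volume 52, value 180
- 2×A + 1×C + 3×D + 1×E: volume 51, value 177
- 3×A + 3×D + 1×E: volume 50, value 174
Best: $183.

$183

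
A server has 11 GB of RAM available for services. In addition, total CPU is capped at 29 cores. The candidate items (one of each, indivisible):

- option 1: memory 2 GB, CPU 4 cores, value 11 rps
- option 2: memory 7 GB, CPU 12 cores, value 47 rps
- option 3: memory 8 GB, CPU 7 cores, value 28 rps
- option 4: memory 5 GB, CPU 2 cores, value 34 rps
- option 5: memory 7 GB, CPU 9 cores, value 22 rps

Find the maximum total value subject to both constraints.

Feasible sets respecting both limits:
- option 1+option 2: memory 9, CPU 16, value 58
- option 2: memory 7, CPU 12, value 47
- option 1+option 4: memory 7, CPU 6, value 45
- option 1+option 3: memory 10, CPU 11, value 39
Best: 58 rps.

58 rps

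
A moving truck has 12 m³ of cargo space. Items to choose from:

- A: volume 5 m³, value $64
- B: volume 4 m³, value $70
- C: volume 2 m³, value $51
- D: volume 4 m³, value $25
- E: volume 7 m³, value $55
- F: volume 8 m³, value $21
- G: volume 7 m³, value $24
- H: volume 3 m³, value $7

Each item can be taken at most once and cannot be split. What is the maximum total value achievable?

This is a 0/1 knapsack; check combinations near the capacity.
- A+B+C: volume 5+4+2=11, value 64+70+51=185
- B+C+D: volume 4+2+4=10, value 70+51+25=146
- A+B+H: volume 5+4+3=12, value 64+70+7=141
Best: $185.

$185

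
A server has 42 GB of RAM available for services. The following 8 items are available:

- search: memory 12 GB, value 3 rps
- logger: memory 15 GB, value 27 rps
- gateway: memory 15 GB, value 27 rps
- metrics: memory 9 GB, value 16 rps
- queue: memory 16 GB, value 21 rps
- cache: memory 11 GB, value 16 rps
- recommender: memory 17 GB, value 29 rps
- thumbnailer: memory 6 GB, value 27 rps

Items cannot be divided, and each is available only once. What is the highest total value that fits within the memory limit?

86 rps

Check high-value combinations within 42 GB:
- logger+metrics+cache+thumbnailer: memory 15+9+11+6=41, value 27+16+16+27=86
- gateway+metrics+cache+thumbnailer: memory 15+9+11+6=41, value 27+16+16+27=86
- logger+recommender+thumbnailer: memory 15+17+6=38, value 27+29+27=83
- gateway+recommender+thumbnailer: memory 15+17+6=38, value 27+29+27=83
- logger+gateway+thumbnailer: memory 15+15+6=36, value 27+27+27=81
Best: 86 rps.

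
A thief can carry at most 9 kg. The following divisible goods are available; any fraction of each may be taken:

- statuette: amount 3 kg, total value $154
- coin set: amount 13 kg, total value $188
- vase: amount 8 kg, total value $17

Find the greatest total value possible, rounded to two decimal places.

Take in order of value per unit:
- statuette (154/3 per unit): all 3 → value 154, running total 154.00
- coin set (188/13 per unit): 6 of 13 → value 6×188/13 = 86.7692, running total 240.77
Total 240.77.

240.77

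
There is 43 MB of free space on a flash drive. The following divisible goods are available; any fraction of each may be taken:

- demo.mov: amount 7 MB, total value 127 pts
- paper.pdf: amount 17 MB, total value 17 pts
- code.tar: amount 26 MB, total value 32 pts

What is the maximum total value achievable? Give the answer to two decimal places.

Take in order of value per unit:
- demo.mov (127/7 per unit): all 7 → value 127, running total 127.00
- code.tar (32/26 per unit): all 26 → value 32, running total 159.00
- paper.pdf (17/17 per unit): 10 of 17 → value 10×17/17 = 10.0000, running total 169.00
Total 169.00.

169.00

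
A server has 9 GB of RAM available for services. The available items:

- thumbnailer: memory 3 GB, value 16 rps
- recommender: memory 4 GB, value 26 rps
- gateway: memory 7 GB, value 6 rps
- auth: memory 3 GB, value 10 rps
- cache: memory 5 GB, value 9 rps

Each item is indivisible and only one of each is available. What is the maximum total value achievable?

Check high-value combinations within 9 GB:
- thumbnailer+recommender: memory 3+4=7, value 16+26=42
- recommender+auth: memory 4+3=7, value 26+10=36
- recommender+cache: memory 4+5=9, value 26+9=35
- recommender: memory 4, value 26
- thumbnailer+auth: memory 3+3=6, value 16+10=26
Best: 42 rps.

42 rps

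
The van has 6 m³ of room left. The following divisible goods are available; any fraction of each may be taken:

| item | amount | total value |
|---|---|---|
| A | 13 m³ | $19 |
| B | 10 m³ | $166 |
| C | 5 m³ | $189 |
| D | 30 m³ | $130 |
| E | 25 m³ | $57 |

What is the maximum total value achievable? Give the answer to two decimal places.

205.60

Take in order of value per unit:
- C (189/5 per unit): all 5 → value 189, running total 189.00
- B (166/10 per unit): 1 of 10 → value 1×166/10 = 16.6000, running total 205.60
Total 205.60.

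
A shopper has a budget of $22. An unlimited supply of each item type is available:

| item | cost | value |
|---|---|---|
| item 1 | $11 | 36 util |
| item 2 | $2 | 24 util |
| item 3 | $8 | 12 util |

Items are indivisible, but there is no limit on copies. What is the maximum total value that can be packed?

264 util

Best value-per-unit is item 2 at 24/2, and filling with it alone uses cost 11×2=22. No mix of the others beats 11×24 = 264.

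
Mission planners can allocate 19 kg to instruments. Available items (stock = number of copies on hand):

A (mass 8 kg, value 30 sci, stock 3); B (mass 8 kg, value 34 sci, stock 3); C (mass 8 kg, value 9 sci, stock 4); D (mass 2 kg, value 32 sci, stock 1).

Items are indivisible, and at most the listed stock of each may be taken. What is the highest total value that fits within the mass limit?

Top feasible selections:
- 2×B + 1×D: mass 18, value 100
- 1×A + 1×B + 1×D: mass 18, value 96
Best: 100 sci.

100 sci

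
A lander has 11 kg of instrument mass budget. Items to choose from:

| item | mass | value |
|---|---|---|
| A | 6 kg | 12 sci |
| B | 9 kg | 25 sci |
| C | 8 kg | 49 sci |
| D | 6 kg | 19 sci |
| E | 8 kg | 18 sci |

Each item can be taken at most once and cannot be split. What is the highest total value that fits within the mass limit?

This is a 0/1 knapsack; check combinations near the capacity.
- C: mass 8, value 49
- B: mass 9, value 25
- D: mass 6, value 19
- E: mass 8, value 18
Best: 49 sci.

49 sci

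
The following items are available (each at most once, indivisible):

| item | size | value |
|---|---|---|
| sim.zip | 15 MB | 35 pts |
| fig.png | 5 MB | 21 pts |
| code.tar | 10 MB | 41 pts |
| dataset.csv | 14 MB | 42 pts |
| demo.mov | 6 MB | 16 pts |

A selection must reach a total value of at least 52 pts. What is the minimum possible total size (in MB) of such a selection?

Subsets with value ≥ 52, sorted by total size:
- fig.png+code.tar: size 15, value 62
- code.tar+demo.mov: size 16, value 57
- fig.png+dataset.csv: size 19, value 63
Minimum size: 15 MB.

15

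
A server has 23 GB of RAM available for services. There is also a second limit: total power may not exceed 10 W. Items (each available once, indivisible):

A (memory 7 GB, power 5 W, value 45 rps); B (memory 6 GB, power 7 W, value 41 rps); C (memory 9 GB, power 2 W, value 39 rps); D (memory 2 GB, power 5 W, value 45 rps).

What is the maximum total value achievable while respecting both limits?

Feasible sets respecting both limits:
- A+D: memory 9, power 10, value 90
- A+C: memory 16, power 7, value 84
- C+D: memory 11, power 7, value 84
- B+C: memory 15, power 9, value 80
Best: 90 rps.

90 rps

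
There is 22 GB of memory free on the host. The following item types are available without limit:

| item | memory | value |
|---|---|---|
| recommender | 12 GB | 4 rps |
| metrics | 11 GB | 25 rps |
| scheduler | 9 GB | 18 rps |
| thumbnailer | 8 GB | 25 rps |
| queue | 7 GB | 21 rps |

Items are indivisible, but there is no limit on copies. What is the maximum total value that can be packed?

67 rps

Best value-per-unit is thumbnailer at 25/8; filling with it alone gives 2×25 = 50.
Optimal mix: 1×thumbnailer + 2×queue → memory 22, value 67.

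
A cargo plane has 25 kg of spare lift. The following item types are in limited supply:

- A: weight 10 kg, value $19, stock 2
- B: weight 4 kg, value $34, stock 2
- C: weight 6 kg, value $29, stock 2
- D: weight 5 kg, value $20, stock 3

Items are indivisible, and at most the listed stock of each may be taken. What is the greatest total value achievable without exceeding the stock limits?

Best selections within weight 25 and stock limits:
- 2×B + 2×C + 1×D: weight 25, value 146
- 2×B + 1×C + 2×D: weight 24, value 137
- 2×B + 3×D: weight 23, value 128
Best: $146.

$146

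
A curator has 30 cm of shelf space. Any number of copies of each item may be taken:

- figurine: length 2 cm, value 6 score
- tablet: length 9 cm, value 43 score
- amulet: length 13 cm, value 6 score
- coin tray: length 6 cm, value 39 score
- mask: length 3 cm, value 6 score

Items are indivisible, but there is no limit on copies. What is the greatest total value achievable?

195 score

Best value-per-unit is coin tray at 39/6, and filling with it alone uses length 5×6=30. No mix of the others beats 5×39 = 195.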